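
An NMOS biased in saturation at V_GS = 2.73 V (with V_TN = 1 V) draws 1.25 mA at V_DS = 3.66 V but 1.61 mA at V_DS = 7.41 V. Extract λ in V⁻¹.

λ = 0.107 V⁻¹

With V_GS fixed, I_D ∝ (1 + λ V_DS) in saturation, so I_D2/I_D1 = (1 + λ V_DS2)/(1 + λ V_DS1).
1.61/1.25 = 1.288 = (1 + 7.41 λ)/(1 + 3.66 λ).
Solving: λ (I_D1 V_DS2 − I_D2 V_DS1) = I_D2 − I_D1, so λ = (1.61 − 1.25) / (1.25 × 7.41 − 1.61 × 3.66) = 0.36 / 3.37 = 0.107 V⁻¹.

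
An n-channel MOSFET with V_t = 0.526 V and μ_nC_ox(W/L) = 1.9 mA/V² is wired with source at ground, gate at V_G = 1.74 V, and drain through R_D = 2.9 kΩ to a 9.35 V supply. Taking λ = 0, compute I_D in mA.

V_GS = V_G = 1.74 V, so V_ov = 1.74 − 0.526 = 1.21 V.
Assume saturation: I_D = ½ k_n V_ov² = 0.5 × 1.9 × 1.21² = 1.4 mA, giving V_DS = V_DD − I_D R_D = 9.35 − 1.4 × 2.9 = 5.29 V.
V_DS = 5.29 V ≥ V_ov = 1.21 V, confirming saturation.

I_D = 1.40 mA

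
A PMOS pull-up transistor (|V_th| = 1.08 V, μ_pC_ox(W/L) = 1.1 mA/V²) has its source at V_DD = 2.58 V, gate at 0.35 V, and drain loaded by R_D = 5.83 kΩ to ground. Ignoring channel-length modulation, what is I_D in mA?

I_D = 0.381 mA

V_SG = V_DD − V_G = 2.58 − 0.35 = 2.23 V, so V_ov = 2.23 − 1.08 = 1.15 V.
Assume saturation: I_D = ½ k_p V_ov² = 0.5 × 1.1 × 1.15² = 0.727 mA, giving V_SD = V_DD − I_D R_D = 2.58 − 0.727 × 5.83 = -1.66 V.
But -1.66 V < V_ov = 1.15 V, so the device is actually in triode.
In triode I_D = k_p[V_ov V_SD − ½ V_SD²] and I_D = (V_DD − V_SD)/R_D. Equating: 3.21 V_SD² − 8.375 V_SD + 2.58 = 0, giving V_SD = 0.357 V (the root below V_ov).
I_D = (2.58 − 0.357) / 5.83 = 0.381 mA.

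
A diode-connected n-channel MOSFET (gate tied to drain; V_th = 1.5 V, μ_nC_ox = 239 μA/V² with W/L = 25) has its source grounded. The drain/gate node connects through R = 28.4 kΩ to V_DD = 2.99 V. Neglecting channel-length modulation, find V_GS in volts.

V_GS = 1.63 V

With gate tied to drain, V_GS = V_DS ≥ V_GS − V_th, so the device is in saturation.
k_n = μ_nC_ox · (W/L) = 5.975 mA/V².
KCL at the drain: ½ k_n (V_GS − V_th)² = (V_DD − V_GS)/R.
Let x = V_GS − 1.5. Then 84.8 x² + x − 1.49 = 0, giving x = 0.127 V (positive root), so V_GS = 1.63 V.
I_D = (V_DD − V_GS)/R = (2.99 − 1.63) / 28.4 = 0.048 mA.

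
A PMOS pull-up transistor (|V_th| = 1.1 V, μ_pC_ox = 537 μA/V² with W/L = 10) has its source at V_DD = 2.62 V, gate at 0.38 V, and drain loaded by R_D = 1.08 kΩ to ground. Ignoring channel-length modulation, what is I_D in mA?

I_D = 2.05 mA

V_SG = V_DD − V_G = 2.62 − 0.38 = 2.24 V, so V_ov = 2.24 − 1.1 = 1.14 V.
k_p = μ_pC_ox · (W/L) = 5.37 mA/V².
Assume saturation: I_D = ½ k_p V_ov² = 0.5 × 5.37 × 1.14² = 3.49 mA, giving V_SD = V_DD − I_D R_D = 2.62 − 3.49 × 1.08 = -1.15 V.
But -1.15 V < V_ov = 1.14 V, so the device is actually in triode.
In triode I_D = k_p[V_ov V_SD − ½ V_SD²] and I_D = (V_DD − V_SD)/R_D. Equating: 2.9 V_SD² − 7.612 V_SD + 2.62 = 0, giving V_SD = 0.407 V (the root below V_ov).
I_D = (2.62 − 0.407) / 1.08 = 2.05 mA.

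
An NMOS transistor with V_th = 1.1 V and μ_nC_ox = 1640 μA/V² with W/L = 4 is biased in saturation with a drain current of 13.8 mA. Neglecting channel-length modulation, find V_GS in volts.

V_GS = 3.15 V

k_n = μ_nC_ox · (W/L) = 6.56 mA/V².
In saturation I_D = ½ k_n (V_GS − V_th)², so V_GS − V_th = √(2 I_D / k_n) = √(2 × 13.8 / 6.56) = 2.05 V.
V_GS = 1.1 + 2.05 = 3.15 V.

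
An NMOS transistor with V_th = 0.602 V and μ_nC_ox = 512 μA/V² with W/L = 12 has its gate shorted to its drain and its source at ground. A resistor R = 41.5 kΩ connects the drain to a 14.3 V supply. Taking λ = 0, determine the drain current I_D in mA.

With gate tied to drain, V_GS = V_DS ≥ V_GS − V_th, so the device is in saturation.
k_n = μ_nC_ox · (W/L) = 6.144 mA/V².
KCL at the drain: ½ k_n (V_GS − V_th)² = (V_DD − V_GS)/R.
Let x = V_GS − 0.602. Then 127 x² + x − 13.7 = 0, giving x = 0.324 V (positive root), so V_GS = 0.926 V.
I_D = (V_DD − V_GS)/R = (14.3 − 0.926) / 41.5 = 0.322 mA.

I_D = 0.322 mA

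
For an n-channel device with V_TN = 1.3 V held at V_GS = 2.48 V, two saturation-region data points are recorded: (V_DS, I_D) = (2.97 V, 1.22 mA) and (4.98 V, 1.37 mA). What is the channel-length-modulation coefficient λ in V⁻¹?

With V_GS fixed, I_D ∝ (1 + λ V_DS) in saturation, so I_D2/I_D1 = (1 + λ V_DS2)/(1 + λ V_DS1).
1.37/1.22 = 1.123 = (1 + 4.98 λ)/(1 + 2.97 λ).
Solving: λ (I_D1 V_DS2 − I_D2 V_DS1) = I_D2 − I_D1, so λ = (1.37 − 1.22) / (1.22 × 4.98 − 1.37 × 2.97) = 0.15 / 2.01 = 0.0747 V⁻¹.

λ = 0.0747 V⁻¹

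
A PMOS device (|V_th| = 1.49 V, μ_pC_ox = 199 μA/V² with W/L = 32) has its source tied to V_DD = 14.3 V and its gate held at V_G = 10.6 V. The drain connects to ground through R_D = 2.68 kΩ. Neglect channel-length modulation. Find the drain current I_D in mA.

I_D = 5.18 mA

V_SG = V_DD − V_G = 14.3 − 10.6 = 3.7 V, so V_ov = 3.7 − 1.49 = 2.21 V.
k_p = μ_pC_ox · (W/L) = 6.368 mA/V².
Assume saturation: I_D = ½ k_p V_ov² = 0.5 × 6.368 × 2.21² = 15.6 mA, giving V_SD = V_DD − I_D R_D = 14.3 − 15.6 × 2.68 = -27.4 V.
But -27.4 V < V_ov = 2.21 V, so the device is actually in triode.
In triode I_D = k_p[V_ov V_SD − ½ V_SD²] and I_D = (V_DD − V_SD)/R_D. Equating: 8.53 V_SD² − 38.72 V_SD + 14.3 = 0, giving V_SD = 0.406 V (the root below V_ov).
I_D = (14.3 − 0.406) / 2.68 = 5.18 mA.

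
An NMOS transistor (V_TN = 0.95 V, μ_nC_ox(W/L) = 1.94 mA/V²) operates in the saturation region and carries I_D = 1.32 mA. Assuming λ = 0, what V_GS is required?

V_GS = 2.12 V

In saturation I_D = ½ k_n (V_GS − V_TN)², so V_GS − V_TN = √(2 I_D / k_n) = √(2 × 1.32 / 1.94) = 1.17 V.
V_GS = 0.95 + 1.17 = 2.12 V.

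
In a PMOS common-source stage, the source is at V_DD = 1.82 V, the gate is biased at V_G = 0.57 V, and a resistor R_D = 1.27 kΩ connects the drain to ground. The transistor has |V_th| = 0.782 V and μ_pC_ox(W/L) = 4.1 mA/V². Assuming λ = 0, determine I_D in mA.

I_D = 0.449 mA

V_SG = V_DD − V_G = 1.82 − 0.57 = 1.25 V, so V_ov = 1.25 − 0.782 = 0.468 V.
Assume saturation: I_D = ½ k_p V_ov² = 0.5 × 4.1 × 0.468² = 0.449 mA, giving V_SD = V_DD − I_D R_D = 1.82 − 0.449 × 1.27 = 1.25 V.
V_SD = 1.25 V ≥ V_ov = 0.468 V, confirming saturation.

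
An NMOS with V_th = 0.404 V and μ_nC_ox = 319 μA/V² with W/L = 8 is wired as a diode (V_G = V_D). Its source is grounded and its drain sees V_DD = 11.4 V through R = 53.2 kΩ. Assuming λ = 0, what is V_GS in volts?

V_GS = 0.799 V

With gate tied to drain, V_GS = V_DS ≥ V_GS − V_th, so the device is in saturation.
k_n = μ_nC_ox · (W/L) = 2.552 mA/V².
KCL at the drain: ½ k_n (V_GS − V_th)² = (V_DD − V_GS)/R.
Let x = V_GS − 0.404. Then 67.9 x² + x − 11 = 0, giving x = 0.395 V (positive root), so V_GS = 0.799 V.
I_D = (V_DD − V_GS)/R = (11.4 − 0.799) / 53.2 = 0.199 mA.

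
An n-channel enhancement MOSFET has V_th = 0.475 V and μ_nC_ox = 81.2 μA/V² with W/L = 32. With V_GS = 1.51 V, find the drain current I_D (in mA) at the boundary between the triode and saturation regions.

I_D = 1.39 mA

At the boundary V_DS = V_ov = V_GS − V_th = 1.51 − 0.475 = 1.04 V.
k_n = μ_nC_ox · (W/L) = 2.598 mA/V².
I_D = ½ k_n V_ov² = 0.5 × 2.598 × 1.04² = 1.39 mA.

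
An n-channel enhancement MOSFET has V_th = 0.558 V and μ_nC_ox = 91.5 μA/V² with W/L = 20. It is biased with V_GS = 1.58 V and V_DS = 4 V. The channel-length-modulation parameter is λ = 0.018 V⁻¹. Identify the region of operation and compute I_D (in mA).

Saturation; I_D = 1.02 mA

k_n = μ_nC_ox · (W/L) = 1.83 mA/V².
V_ov = V_GS − V_th = 1.58 − 0.558 = 1.02 V.
Since V_DS = 4 V ≥ V_ov = 1.02 V, the device is in saturation.
I_D = ½ k_n V_ov² (1 + λ V_DS) = 0.5 × 1.83 × 1.02² × (1 + 0.018 × 4) = 1.02 mA.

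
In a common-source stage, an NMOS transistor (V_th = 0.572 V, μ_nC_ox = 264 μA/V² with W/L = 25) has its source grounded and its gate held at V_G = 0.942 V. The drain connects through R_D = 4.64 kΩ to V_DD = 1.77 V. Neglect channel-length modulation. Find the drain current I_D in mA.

V_GS = V_G = 0.942 V, so V_ov = 0.942 − 0.572 = 0.37 V.
k_n = μ_nC_ox · (W/L) = 6.6 mA/V².
Assume saturation: I_D = ½ k_n V_ov² = 0.5 × 6.6 × 0.37² = 0.452 mA, giving V_DS = V_DD − I_D R_D = 1.77 − 0.452 × 4.64 = -0.326 V.
But -0.326 V < V_ov = 0.37 V, so the device is actually in triode.
In triode I_D = k_n[V_ov V_DS − ½ V_DS²] and I_D = (V_DD − V_DS)/R_D. Equating: 15.3 V_DS² − 12.33 V_DS + 1.77 = 0, giving V_DS = 0.187 V (the root below V_ov).
I_D = (1.77 − 0.187) / 4.64 = 0.341 mA.

I_D = 0.341 mA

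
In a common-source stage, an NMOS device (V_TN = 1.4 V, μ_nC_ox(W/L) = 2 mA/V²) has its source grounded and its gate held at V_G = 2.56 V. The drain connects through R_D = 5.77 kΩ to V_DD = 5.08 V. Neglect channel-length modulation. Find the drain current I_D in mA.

V_GS = V_G = 2.56 V, so V_ov = 2.56 − 1.4 = 1.16 V.
Assume saturation: I_D = ½ k_n V_ov² = 0.5 × 2 × 1.16² = 1.35 mA, giving V_DS = V_DD − I_D R_D = 5.08 − 1.35 × 5.77 = -2.68 V.
But -2.68 V < V_ov = 1.16 V, so the device is actually in triode.
In triode I_D = k_n[V_ov V_DS − ½ V_DS²] and I_D = (V_DD − V_DS)/R_D. Equating: 5.77 V_DS² − 14.39 V_DS + 5.08 = 0, giving V_DS = 0.426 V (the root below V_ov).
I_D = (5.08 − 0.426) / 5.77 = 0.807 mA.

I_D = 0.807 mA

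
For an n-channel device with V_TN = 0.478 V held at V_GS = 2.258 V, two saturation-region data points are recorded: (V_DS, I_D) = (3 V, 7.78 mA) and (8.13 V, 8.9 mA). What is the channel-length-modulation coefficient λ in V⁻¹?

With V_GS fixed, I_D ∝ (1 + λ V_DS) in saturation, so I_D2/I_D1 = (1 + λ V_DS2)/(1 + λ V_DS1).
8.9/7.78 = 1.144 = (1 + 8.13 λ)/(1 + 3 λ).
Solving: λ (I_D1 V_DS2 − I_D2 V_DS1) = I_D2 − I_D1, so λ = (8.9 − 7.78) / (7.78 × 8.13 − 8.9 × 3) = 1.12 / 36.6 = 0.0306 V⁻¹.

λ = 0.0306 V⁻¹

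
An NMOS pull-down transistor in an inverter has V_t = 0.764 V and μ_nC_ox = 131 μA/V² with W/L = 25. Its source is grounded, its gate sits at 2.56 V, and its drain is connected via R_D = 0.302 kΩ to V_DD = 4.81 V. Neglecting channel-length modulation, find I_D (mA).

I_D = 5.28 mA

V_GS = V_G = 2.56 V, so V_ov = 2.56 − 0.764 = 1.8 V.
k_n = μ_nC_ox · (W/L) = 3.275 mA/V².
Assume saturation: I_D = ½ k_n V_ov² = 0.5 × 3.275 × 1.8² = 5.28 mA, giving V_DS = V_DD − I_D R_D = 4.81 − 5.28 × 0.302 = 3.21 V.
V_DS = 3.21 V ≥ V_ov = 1.8 V, confirming saturation.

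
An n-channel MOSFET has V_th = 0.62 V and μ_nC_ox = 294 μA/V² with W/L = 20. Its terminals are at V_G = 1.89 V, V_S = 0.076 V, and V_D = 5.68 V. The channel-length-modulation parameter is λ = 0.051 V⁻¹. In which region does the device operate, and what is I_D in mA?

Saturation; I_D = 5.39 mA

V_GS = V_G − V_S = 1.89 − 0.076 = 1.81 V; V_DS = V_D − V_S = 5.68 − 0.076 = 5.6 V.
k_n = μ_nC_ox · (W/L) = 5.88 mA/V².
V_ov = V_GS − V_th = 1.81 − 0.62 = 1.19 V.
Since V_DS = 5.6 V ≥ V_ov = 1.19 V, the device is in saturation.
I_D = ½ k_n V_ov² (1 + λ V_DS) = 0.5 × 5.88 × 1.19² × (1 + 0.051 × 5.6) = 5.39 mA.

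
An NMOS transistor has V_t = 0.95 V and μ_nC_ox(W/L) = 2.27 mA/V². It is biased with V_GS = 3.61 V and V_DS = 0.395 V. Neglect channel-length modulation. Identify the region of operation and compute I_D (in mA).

Triode; I_D = 2.21 mA

V_ov = V_GS − V_t = 3.61 − 0.95 = 2.66 V.
Since V_DS = 0.395 V < V_ov = 2.66 V, the device is in the triode region.
I_D = k_n [V_ov · V_DS − ½ V_DS²] = 2.27 × [2.66 × 0.395 − 0.5 × 0.395²] = 2.21 mA.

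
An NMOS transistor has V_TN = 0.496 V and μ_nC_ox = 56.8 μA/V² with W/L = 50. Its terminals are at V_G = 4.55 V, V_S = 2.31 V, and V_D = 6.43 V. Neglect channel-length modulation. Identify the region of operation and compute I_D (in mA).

V_GS = V_G − V_S = 4.55 − 2.31 = 2.24 V; V_DS = V_D − V_S = 6.43 − 2.31 = 4.12 V.
k_n = μ_nC_ox · (W/L) = 2.84 mA/V².
V_ov = V_GS − V_TN = 2.24 − 0.496 = 1.74 V.
Since V_DS = 4.12 V ≥ V_ov = 1.74 V, the device is in saturation.
I_D = ½ k_n V_ov² = 0.5 × 2.84 × 1.74² = 4.32 mA.

Saturation; I_D = 4.32 mA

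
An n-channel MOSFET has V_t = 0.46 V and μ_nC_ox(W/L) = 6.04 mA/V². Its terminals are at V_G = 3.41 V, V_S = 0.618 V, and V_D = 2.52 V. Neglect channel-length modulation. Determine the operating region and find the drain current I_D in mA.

Triode; I_D = 15.9 mA

V_GS = V_G − V_S = 3.41 − 0.618 = 2.79 V; V_DS = V_D − V_S = 2.52 − 0.618 = 1.9 V.
V_ov = V_GS − V_t = 2.79 − 0.46 = 2.33 V.
Since V_DS = 1.9 V < V_ov = 2.33 V, the device is in the triode region.
I_D = k_n [V_ov · V_DS − ½ V_DS²] = 6.04 × [2.33 × 1.9 − 0.5 × 1.9²] = 15.9 mA.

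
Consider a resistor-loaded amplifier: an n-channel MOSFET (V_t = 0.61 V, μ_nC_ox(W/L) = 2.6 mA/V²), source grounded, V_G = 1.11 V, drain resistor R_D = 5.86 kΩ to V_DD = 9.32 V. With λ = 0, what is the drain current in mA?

V_GS = V_G = 1.11 V, so V_ov = 1.11 − 0.61 = 0.5 V.
Assume saturation: I_D = ½ k_n V_ov² = 0.5 × 2.6 × 0.5² = 0.325 mA, giving V_DS = V_DD − I_D R_D = 9.32 − 0.325 × 5.86 = 7.42 V.
V_DS = 7.42 V ≥ V_ov = 0.5 V, confirming saturation.

I_D = 0.325 mA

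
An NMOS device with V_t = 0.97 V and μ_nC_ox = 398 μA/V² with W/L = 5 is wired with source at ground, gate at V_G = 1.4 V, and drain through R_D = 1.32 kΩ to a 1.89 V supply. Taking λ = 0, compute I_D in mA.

V_GS = V_G = 1.4 V, so V_ov = 1.4 − 0.97 = 0.43 V.
k_n = μ_nC_ox · (W/L) = 1.99 mA/V².
Assume saturation: I_D = ½ k_n V_ov² = 0.5 × 1.99 × 0.43² = 0.184 mA, giving V_DS = V_DD − I_D R_D = 1.89 − 0.184 × 1.32 = 1.65 V.
V_DS = 1.65 V ≥ V_ov = 0.43 V, confirming saturation.

I_D = 0.184 mA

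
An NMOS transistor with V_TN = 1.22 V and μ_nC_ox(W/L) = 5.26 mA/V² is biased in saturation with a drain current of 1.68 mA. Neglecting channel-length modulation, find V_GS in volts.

In saturation I_D = ½ k_n (V_GS − V_TN)², so V_GS − V_TN = √(2 I_D / k_n) = √(2 × 1.68 / 5.26) = 0.799 V.
V_GS = 1.22 + 0.799 = 2.02 V.

V_GS = 2.02 V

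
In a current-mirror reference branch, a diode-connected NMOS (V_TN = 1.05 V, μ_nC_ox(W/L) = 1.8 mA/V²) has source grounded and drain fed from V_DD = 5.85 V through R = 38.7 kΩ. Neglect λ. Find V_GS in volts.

V_GS = 1.41 V

With gate tied to drain, V_GS = V_DS ≥ V_GS − V_TN, so the device is in saturation.
KCL at the drain: ½ k_n (V_GS − V_TN)² = (V_DD − V_GS)/R.
Let x = V_GS − 1.05. Then 34.8 x² + x − 4.8 = 0, giving x = 0.357 V (positive root), so V_GS = 1.41 V.
I_D = (V_DD − V_GS)/R = (5.85 − 1.41) / 38.7 = 0.115 mA.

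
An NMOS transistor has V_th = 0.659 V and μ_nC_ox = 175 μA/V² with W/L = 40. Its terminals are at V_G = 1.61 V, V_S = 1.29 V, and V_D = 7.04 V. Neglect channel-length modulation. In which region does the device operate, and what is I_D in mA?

V_GS = V_G − V_S = 1.61 − 1.29 = 0.32 V; V_DS = V_D − V_S = 7.04 − 1.29 = 5.75 V.
V_GS = 0.32 V < V_th = 0.659 V, so the transistor is in cutoff.

Cutoff; I_D = 0 mA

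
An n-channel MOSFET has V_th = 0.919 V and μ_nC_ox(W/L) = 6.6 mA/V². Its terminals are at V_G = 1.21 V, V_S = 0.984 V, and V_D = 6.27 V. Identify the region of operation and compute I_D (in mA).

V_GS = V_G − V_S = 1.21 − 0.984 = 0.226 V; V_DS = V_D − V_S = 6.27 − 0.984 = 5.29 V.
V_GS = 0.226 V < V_th = 0.919 V, so the transistor is in cutoff.

Cutoff; I_D = 0 mA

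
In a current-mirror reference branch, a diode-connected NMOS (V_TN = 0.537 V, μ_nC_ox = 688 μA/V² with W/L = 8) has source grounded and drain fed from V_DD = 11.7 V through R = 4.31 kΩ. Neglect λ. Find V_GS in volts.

V_GS = 1.47 V

With gate tied to drain, V_GS = V_DS ≥ V_GS − V_TN, so the device is in saturation.
k_n = μ_nC_ox · (W/L) = 5.504 mA/V².
KCL at the drain: ½ k_n (V_GS − V_TN)² = (V_DD − V_GS)/R.
Let x = V_GS − 0.537. Then 11.9 x² + x − 11.16 = 0, giving x = 0.929 V (positive root), so V_GS = 1.47 V.
I_D = (V_DD − V_GS)/R = (11.7 − 1.47) / 4.31 = 2.37 mA.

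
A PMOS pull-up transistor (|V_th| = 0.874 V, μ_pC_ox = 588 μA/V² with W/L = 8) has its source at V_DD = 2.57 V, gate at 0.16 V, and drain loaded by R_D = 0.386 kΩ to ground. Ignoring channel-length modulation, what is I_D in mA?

V_SG = V_DD − V_G = 2.57 − 0.16 = 2.41 V, so V_ov = 2.41 − 0.874 = 1.54 V.
k_p = μ_pC_ox · (W/L) = 4.704 mA/V².
Assume saturation: I_D = ½ k_p V_ov² = 0.5 × 4.704 × 1.54² = 5.55 mA, giving V_SD = V_DD − I_D R_D = 2.57 − 5.55 × 0.386 = 0.428 V.
But 0.428 V < V_ov = 1.54 V, so the device is actually in triode.
In triode I_D = k_p[V_ov V_SD − ½ V_SD²] and I_D = (V_DD − V_SD)/R_D. Equating: 0.908 V_SD² − 3.789 V_SD + 2.57 = 0, giving V_SD = 0.852 V (the root below V_ov).
I_D = (2.57 − 0.852) / 0.386 = 4.45 mA.

I_D = 4.45 mA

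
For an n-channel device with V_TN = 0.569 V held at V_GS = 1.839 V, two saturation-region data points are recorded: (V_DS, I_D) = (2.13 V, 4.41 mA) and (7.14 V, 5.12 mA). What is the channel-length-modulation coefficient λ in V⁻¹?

With V_GS fixed, I_D ∝ (1 + λ V_DS) in saturation, so I_D2/I_D1 = (1 + λ V_DS2)/(1 + λ V_DS1).
5.12/4.41 = 1.161 = (1 + 7.14 λ)/(1 + 2.13 λ).
Solving: λ (I_D1 V_DS2 − I_D2 V_DS1) = I_D2 − I_D1, so λ = (5.12 − 4.41) / (4.41 × 7.14 − 5.12 × 2.13) = 0.71 / 20.6 = 0.0345 V⁻¹.

λ = 0.0345 V⁻¹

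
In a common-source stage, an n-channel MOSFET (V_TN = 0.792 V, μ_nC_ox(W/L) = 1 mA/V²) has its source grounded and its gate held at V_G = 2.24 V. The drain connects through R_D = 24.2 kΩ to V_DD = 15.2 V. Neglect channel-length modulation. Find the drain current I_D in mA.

I_D = 0.607 mA

V_GS = V_G = 2.24 V, so V_ov = 2.24 − 0.792 = 1.45 V.
Assume saturation: I_D = ½ k_n V_ov² = 0.5 × 1 × 1.45² = 1.05 mA, giving V_DS = V_DD − I_D R_D = 15.2 − 1.05 × 24.2 = -10.2 V.
But -10.2 V < V_ov = 1.45 V, so the device is actually in triode.
In triode I_D = k_n[V_ov V_DS − ½ V_DS²] and I_D = (V_DD − V_DS)/R_D. Equating: 12.1 V_DS² − 36.04 V_DS + 15.2 = 0, giving V_DS = 0.509 V (the root below V_ov).
I_D = (15.2 − 0.509) / 24.2 = 0.607 mA.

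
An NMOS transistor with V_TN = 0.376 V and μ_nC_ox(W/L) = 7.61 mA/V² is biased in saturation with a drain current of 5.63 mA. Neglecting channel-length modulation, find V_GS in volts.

In saturation I_D = ½ k_n (V_GS − V_TN)², so V_GS − V_TN = √(2 I_D / k_n) = √(2 × 5.63 / 7.61) = 1.22 V.
V_GS = 0.376 + 1.22 = 1.59 V.

V_GS = 1.59 V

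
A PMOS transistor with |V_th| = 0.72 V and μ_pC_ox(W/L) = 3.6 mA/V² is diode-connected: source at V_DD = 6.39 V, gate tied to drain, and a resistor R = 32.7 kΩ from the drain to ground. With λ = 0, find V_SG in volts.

V_SG = 1.02 V

With gate tied to drain, V_SG = V_SD ≥ V_SG − |V_th|, so the device is in saturation.
KCL at the drain: ½ k_p (V_SG − |V_th|)² = (V_DD − V_SG)/R.
Let x = V_SG − 0.72. Then 58.9 x² + x − 5.67 = 0, giving x = 0.302 V (positive root), so V_SG = 1.02 V.
I_D = (V_DD − V_SG)/R = (6.39 − 1.02) / 32.7 = 0.164 mA.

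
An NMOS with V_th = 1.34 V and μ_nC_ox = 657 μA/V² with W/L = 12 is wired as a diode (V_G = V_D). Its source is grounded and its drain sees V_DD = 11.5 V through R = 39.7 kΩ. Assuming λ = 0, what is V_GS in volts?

With gate tied to drain, V_GS = V_DS ≥ V_GS − V_th, so the device is in saturation.
k_n = μ_nC_ox · (W/L) = 7.884 mA/V².
KCL at the drain: ½ k_n (V_GS − V_th)² = (V_DD − V_GS)/R.
Let x = V_GS − 1.34. Then 156 x² + x − 10.16 = 0, giving x = 0.252 V (positive root), so V_GS = 1.59 V.
I_D = (V_DD − V_GS)/R = (11.5 − 1.59) / 39.7 = 0.25 mA.

V_GS = 1.59 V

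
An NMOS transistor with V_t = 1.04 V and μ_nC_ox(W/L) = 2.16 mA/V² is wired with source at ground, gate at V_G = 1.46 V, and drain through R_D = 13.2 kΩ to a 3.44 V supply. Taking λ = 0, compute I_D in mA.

I_D = 0.191 mA

V_GS = V_G = 1.46 V, so V_ov = 1.46 − 1.04 = 0.42 V.
Assume saturation: I_D = ½ k_n V_ov² = 0.5 × 2.16 × 0.42² = 0.191 mA, giving V_DS = V_DD − I_D R_D = 3.44 − 0.191 × 13.2 = 0.925 V.
V_DS = 0.925 V ≥ V_ov = 0.42 V, confirming saturation.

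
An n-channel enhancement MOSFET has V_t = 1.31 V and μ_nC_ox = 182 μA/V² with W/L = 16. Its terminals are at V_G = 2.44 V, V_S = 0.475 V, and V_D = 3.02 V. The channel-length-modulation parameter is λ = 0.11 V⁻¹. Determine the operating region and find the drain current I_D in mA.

V_GS = V_G − V_S = 2.44 − 0.475 = 1.96 V; V_DS = V_D − V_S = 3.02 − 0.475 = 2.54 V.
k_n = μ_nC_ox · (W/L) = 2.912 mA/V².
V_ov = V_GS − V_t = 1.96 − 1.31 = 0.655 V.
Since V_DS = 2.54 V ≥ V_ov = 0.655 V, the device is in saturation.
I_D = ½ k_n V_ov² (1 + λ V_DS) = 0.5 × 2.912 × 0.655² × (1 + 0.11 × 2.54) = 0.8 mA.

Saturation; I_D = 0.800 mA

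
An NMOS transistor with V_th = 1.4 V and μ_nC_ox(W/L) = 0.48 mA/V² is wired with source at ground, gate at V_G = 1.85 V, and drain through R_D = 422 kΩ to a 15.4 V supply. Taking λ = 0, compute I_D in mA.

I_D = 0.0360 mA

V_GS = V_G = 1.85 V, so V_ov = 1.85 − 1.4 = 0.45 V.
Assume saturation: I_D = ½ k_n V_ov² = 0.5 × 0.48 × 0.45² = 0.0486 mA, giving V_DS = V_DD − I_D R_D = 15.4 − 0.0486 × 422 = -5.11 V.
But -5.11 V < V_ov = 0.45 V, so the device is actually in triode.
In triode I_D = k_n[V_ov V_DS − ½ V_DS²] and I_D = (V_DD − V_DS)/R_D. Equating: 101 V_DS² − 92.15 V_DS + 15.4 = 0, giving V_DS = 0.221 V (the root below V_ov).
I_D = (15.4 − 0.221) / 422 = 0.036 mA.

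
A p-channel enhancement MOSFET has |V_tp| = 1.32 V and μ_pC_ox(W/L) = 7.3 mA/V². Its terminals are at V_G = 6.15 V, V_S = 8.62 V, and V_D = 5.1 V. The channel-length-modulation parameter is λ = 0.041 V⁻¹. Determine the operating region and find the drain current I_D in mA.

Saturation; I_D = 5.52 mA

V_SG = V_S − V_G = 8.62 − 6.15 = 2.47 V; V_SD = V_S − V_D = 8.62 − 5.1 = 3.52 V.
V_ov = V_SG − |V_tp| = 2.47 − 1.32 = 1.15 V.
Since V_SD = 3.52 V ≥ V_ov = 1.15 V, the device is in saturation.
I_D = ½ k_p V_ov² (1 + λ V_SD) = 0.5 × 7.3 × 1.15² × (1 + 0.041 × 3.52) = 5.52 mA.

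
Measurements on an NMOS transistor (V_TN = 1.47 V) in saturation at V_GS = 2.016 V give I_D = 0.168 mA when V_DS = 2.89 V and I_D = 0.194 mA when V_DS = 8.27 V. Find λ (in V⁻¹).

With V_GS fixed, I_D ∝ (1 + λ V_DS) in saturation, so I_D2/I_D1 = (1 + λ V_DS2)/(1 + λ V_DS1).
0.194/0.168 = 1.155 = (1 + 8.27 λ)/(1 + 2.89 λ).
Solving: λ (I_D1 V_DS2 − I_D2 V_DS1) = I_D2 − I_D1, so λ = (0.194 − 0.168) / (0.168 × 8.27 − 0.194 × 2.89) = 0.026 / 0.829 = 0.0314 V⁻¹.

λ = 0.0314 V⁻¹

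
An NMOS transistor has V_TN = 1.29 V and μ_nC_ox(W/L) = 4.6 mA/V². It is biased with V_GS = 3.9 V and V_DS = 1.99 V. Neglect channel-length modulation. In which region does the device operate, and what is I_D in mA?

Triode; I_D = 14.8 mA

V_ov = V_GS − V_TN = 3.9 − 1.29 = 2.61 V.
Since V_DS = 1.99 V < V_ov = 2.61 V, the device is in the triode region.
I_D = k_n [V_ov · V_DS − ½ V_DS²] = 4.6 × [2.61 × 1.99 − 0.5 × 1.99²] = 14.8 mA.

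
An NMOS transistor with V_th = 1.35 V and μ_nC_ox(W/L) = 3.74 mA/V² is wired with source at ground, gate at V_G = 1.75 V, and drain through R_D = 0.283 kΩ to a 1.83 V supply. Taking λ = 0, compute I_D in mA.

V_GS = V_G = 1.75 V, so V_ov = 1.75 − 1.35 = 0.4 V.
Assume saturation: I_D = ½ k_n V_ov² = 0.5 × 3.74 × 0.4² = 0.299 mA, giving V_DS = V_DD − I_D R_D = 1.83 − 0.299 × 0.283 = 1.75 V.
V_DS = 1.75 V ≥ V_ov = 0.4 V, confirming saturation.

I_D = 0.299 mA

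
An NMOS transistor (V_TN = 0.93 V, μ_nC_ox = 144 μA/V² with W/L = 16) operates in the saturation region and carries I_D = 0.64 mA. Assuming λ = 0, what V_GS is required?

V_GS = 1.68 V

k_n = μ_nC_ox · (W/L) = 2.304 mA/V².
In saturation I_D = ½ k_n (V_GS − V_TN)², so V_GS − V_TN = √(2 I_D / k_n) = √(2 × 0.64 / 2.304) = 0.745 V.
V_GS = 0.93 + 0.745 = 1.68 V.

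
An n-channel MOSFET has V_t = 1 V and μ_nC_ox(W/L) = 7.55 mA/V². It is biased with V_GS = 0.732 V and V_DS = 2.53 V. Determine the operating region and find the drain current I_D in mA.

Cutoff; I_D = 0 mA

V_GS = 0.732 V < V_t = 1 V, so the transistor is in cutoff.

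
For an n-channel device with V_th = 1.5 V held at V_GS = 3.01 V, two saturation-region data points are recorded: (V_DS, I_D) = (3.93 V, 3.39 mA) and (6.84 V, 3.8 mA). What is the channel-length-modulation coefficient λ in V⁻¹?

λ = 0.0497 V⁻¹

With V_GS fixed, I_D ∝ (1 + λ V_DS) in saturation, so I_D2/I_D1 = (1 + λ V_DS2)/(1 + λ V_DS1).
3.8/3.39 = 1.121 = (1 + 6.84 λ)/(1 + 3.93 λ).
Solving: λ (I_D1 V_DS2 − I_D2 V_DS1) = I_D2 − I_D1, so λ = (3.8 − 3.39) / (3.39 × 6.84 − 3.8 × 3.93) = 0.41 / 8.25 = 0.0497 V⁻¹.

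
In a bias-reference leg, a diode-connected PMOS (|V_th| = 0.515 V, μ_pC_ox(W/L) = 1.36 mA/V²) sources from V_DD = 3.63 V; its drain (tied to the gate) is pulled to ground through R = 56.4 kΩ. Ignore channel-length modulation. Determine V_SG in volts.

V_SG = 0.787 V

With gate tied to drain, V_SG = V_SD ≥ V_SG − |V_th|, so the device is in saturation.
KCL at the drain: ½ k_p (V_SG − |V_th|)² = (V_DD − V_SG)/R.
Let x = V_SG − 0.515. Then 38.4 x² + x − 3.115 = 0, giving x = 0.272 V (positive root), so V_SG = 0.787 V.
I_D = (V_DD − V_SG)/R = (3.63 − 0.787) / 56.4 = 0.0504 mA.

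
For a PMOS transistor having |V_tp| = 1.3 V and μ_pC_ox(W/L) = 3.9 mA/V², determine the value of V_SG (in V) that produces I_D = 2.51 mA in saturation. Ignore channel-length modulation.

V_SG = 2.43 V

In saturation I_D = ½ k_p (V_SG − |V_tp|)², so V_SG − |V_tp| = √(2 I_D / k_p) = √(2 × 2.51 / 3.9) = 1.13 V.
V_SG = 1.3 + 1.13 = 2.43 V.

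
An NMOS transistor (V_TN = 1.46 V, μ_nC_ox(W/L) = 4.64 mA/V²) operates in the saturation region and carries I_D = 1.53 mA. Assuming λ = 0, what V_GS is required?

In saturation I_D = ½ k_n (V_GS − V_TN)², so V_GS − V_TN = √(2 I_D / k_n) = √(2 × 1.53 / 4.64) = 0.812 V.
V_GS = 1.46 + 0.812 = 2.27 V.

V_GS = 2.27 V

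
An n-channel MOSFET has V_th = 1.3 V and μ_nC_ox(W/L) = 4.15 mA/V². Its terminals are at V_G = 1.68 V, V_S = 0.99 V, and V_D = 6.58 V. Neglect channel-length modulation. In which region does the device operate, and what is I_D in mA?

V_GS = V_G − V_S = 1.68 − 0.99 = 0.69 V; V_DS = V_D − V_S = 6.58 − 0.99 = 5.59 V.
V_GS = 0.69 V < V_th = 1.3 V, so the transistor is in cutoff.

Cutoff; I_D = 0 mA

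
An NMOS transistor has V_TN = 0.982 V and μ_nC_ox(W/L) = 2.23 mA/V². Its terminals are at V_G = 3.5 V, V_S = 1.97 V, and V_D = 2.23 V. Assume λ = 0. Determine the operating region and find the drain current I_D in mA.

Triode; I_D = 0.242 mA

V_GS = V_G − V_S = 3.5 − 1.97 = 1.53 V; V_DS = V_D − V_S = 2.23 − 1.97 = 0.26 V.
V_ov = V_GS − V_TN = 1.53 − 0.982 = 0.548 V.
Since V_DS = 0.26 V < V_ov = 0.548 V, the device is in the triode region.
I_D = k_n [V_ov · V_DS − ½ V_DS²] = 2.23 × [0.548 × 0.26 − 0.5 × 0.26²] = 0.242 mA.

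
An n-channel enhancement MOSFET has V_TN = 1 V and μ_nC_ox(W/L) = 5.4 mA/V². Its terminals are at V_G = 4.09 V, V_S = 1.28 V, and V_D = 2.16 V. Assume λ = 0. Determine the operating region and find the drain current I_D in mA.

V_GS = V_G − V_S = 4.09 − 1.28 = 2.81 V; V_DS = V_D − V_S = 2.16 − 1.28 = 0.88 V.
V_ov = V_GS − V_TN = 2.81 − 1 = 1.81 V.
Since V_DS = 0.88 V < V_ov = 1.81 V, the device is in the triode region.
I_D = k_n [V_ov · V_DS − ½ V_DS²] = 5.4 × [1.81 × 0.88 − 0.5 × 0.88²] = 6.51 mA.

Triode; I_D = 6.51 mA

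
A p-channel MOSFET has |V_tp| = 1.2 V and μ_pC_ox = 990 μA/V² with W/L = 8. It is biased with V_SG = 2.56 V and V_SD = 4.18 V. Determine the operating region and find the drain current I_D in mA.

Saturation; I_D = 7.32 mA

k_p = μ_pC_ox · (W/L) = 7.92 mA/V².
V_ov = V_SG − |V_tp| = 2.56 − 1.2 = 1.36 V.
Since V_SD = 4.18 V ≥ V_ov = 1.36 V, the device is in saturation.
I_D = ½ k_p V_ov² = 0.5 × 7.92 × 1.36² = 7.32 mA.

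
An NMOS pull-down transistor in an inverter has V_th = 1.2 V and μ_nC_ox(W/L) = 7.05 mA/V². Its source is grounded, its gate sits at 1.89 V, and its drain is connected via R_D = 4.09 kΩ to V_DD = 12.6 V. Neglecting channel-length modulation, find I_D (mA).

V_GS = V_G = 1.89 V, so V_ov = 1.89 − 1.2 = 0.69 V.
Assume saturation: I_D = ½ k_n V_ov² = 0.5 × 7.05 × 0.69² = 1.68 mA, giving V_DS = V_DD − I_D R_D = 12.6 − 1.68 × 4.09 = 5.74 V.
V_DS = 5.74 V ≥ V_ov = 0.69 V, confirming saturation.

I_D = 1.68 mA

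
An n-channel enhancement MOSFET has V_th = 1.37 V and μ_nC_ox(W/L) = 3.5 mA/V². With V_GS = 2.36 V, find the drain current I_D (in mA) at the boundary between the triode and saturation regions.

At the boundary V_DS = V_ov = V_GS − V_th = 2.36 − 1.37 = 0.99 V.
I_D = ½ k_n V_ov² = 0.5 × 3.5 × 0.99² = 1.72 mA.

I_D = 1.72 mA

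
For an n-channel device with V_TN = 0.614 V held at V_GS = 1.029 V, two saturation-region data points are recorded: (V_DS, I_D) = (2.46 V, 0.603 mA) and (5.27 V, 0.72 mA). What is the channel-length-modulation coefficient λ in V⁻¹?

λ = 0.0832 V⁻¹

With V_GS fixed, I_D ∝ (1 + λ V_DS) in saturation, so I_D2/I_D1 = (1 + λ V_DS2)/(1 + λ V_DS1).
0.72/0.603 = 1.194 = (1 + 5.27 λ)/(1 + 2.46 λ).
Solving: λ (I_D1 V_DS2 − I_D2 V_DS1) = I_D2 − I_D1, so λ = (0.72 − 0.603) / (0.603 × 5.27 − 0.72 × 2.46) = 0.117 / 1.41 = 0.0832 V⁻¹.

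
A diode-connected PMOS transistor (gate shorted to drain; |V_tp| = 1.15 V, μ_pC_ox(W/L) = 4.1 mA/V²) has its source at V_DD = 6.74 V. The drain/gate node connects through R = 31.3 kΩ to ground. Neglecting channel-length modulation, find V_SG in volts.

With gate tied to drain, V_SG = V_SD ≥ V_SG − |V_tp|, so the device is in saturation.
KCL at the drain: ½ k_p (V_SG − |V_tp|)² = (V_DD − V_SG)/R.
Let x = V_SG − 1.15. Then 64.2 x² + x − 5.59 = 0, giving x = 0.287 V (positive root), so V_SG = 1.44 V.
I_D = (V_DD − V_SG)/R = (6.74 − 1.44) / 31.3 = 0.169 mA.

V_SG = 1.44 V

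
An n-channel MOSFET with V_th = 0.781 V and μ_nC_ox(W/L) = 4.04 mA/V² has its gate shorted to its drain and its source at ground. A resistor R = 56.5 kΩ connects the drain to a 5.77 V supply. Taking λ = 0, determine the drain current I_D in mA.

I_D = 0.0847 mA

With gate tied to drain, V_GS = V_DS ≥ V_GS − V_th, so the device is in saturation.
KCL at the drain: ½ k_n (V_GS − V_th)² = (V_DD − V_GS)/R.
Let x = V_GS − 0.781. Then 114 x² + x − 4.989 = 0, giving x = 0.205 V (positive root), so V_GS = 0.986 V.
I_D = (V_DD − V_GS)/R = (5.77 − 0.986) / 56.5 = 0.0847 mA.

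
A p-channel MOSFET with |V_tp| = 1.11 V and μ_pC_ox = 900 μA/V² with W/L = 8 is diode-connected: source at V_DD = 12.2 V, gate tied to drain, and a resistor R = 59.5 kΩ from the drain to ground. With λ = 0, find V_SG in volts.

With gate tied to drain, V_SG = V_SD ≥ V_SG − |V_tp|, so the device is in saturation.
k_p = μ_pC_ox · (W/L) = 7.2 mA/V².
KCL at the drain: ½ k_p (V_SG − |V_tp|)² = (V_DD − V_SG)/R.
Let x = V_SG − 1.11. Then 214 x² + x − 11.09 = 0, giving x = 0.225 V (positive root), so V_SG = 1.34 V.
I_D = (V_DD − V_SG)/R = (12.2 − 1.34) / 59.5 = 0.183 mA.

V_SG = 1.34 V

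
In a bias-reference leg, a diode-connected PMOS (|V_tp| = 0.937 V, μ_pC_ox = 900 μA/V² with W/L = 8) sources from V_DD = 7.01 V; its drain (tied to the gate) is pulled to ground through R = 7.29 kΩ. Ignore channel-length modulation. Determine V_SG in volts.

V_SG = 1.40 V

With gate tied to drain, V_SG = V_SD ≥ V_SG − |V_tp|, so the device is in saturation.
k_p = μ_pC_ox · (W/L) = 7.2 mA/V².
KCL at the drain: ½ k_p (V_SG − |V_tp|)² = (V_DD − V_SG)/R.
Let x = V_SG − 0.937. Then 26.2 x² + x − 6.073 = 0, giving x = 0.462 V (positive root), so V_SG = 1.4 V.
I_D = (V_DD − V_SG)/R = (7.01 − 1.4) / 7.29 = 0.77 mA.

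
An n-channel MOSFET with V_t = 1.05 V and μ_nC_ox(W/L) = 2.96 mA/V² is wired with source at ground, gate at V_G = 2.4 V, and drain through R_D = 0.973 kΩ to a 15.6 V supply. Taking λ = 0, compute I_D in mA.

V_GS = V_G = 2.4 V, so V_ov = 2.4 − 1.05 = 1.35 V.
Assume saturation: I_D = ½ k_n V_ov² = 0.5 × 2.96 × 1.35² = 2.7 mA, giving V_DS = V_DD − I_D R_D = 15.6 − 2.7 × 0.973 = 13 V.
V_DS = 13 V ≥ V_ov = 1.35 V, confirming saturation.

I_D = 2.70 mA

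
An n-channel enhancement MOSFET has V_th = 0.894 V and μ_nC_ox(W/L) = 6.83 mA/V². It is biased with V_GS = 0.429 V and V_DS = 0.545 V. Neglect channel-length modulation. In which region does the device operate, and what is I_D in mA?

V_GS = 0.429 V < V_th = 0.894 V, so the transistor is in cutoff.

Cutoff; I_D = 0 mA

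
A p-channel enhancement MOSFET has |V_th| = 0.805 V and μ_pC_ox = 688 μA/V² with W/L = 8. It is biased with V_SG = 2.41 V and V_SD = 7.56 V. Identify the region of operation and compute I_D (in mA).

Saturation; I_D = 7.09 mA

k_p = μ_pC_ox · (W/L) = 5.504 mA/V².
V_ov = V_SG − |V_th| = 2.41 − 0.805 = 1.6 V.
Since V_SD = 7.56 V ≥ V_ov = 1.6 V, the device is in saturation.
I_D = ½ k_p V_ov² = 0.5 × 5.504 × 1.6² = 7.09 mA.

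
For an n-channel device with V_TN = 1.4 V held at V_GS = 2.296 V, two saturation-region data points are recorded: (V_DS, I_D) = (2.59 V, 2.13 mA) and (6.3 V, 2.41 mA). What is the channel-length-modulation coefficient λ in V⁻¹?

With V_GS fixed, I_D ∝ (1 + λ V_DS) in saturation, so I_D2/I_D1 = (1 + λ V_DS2)/(1 + λ V_DS1).
2.41/2.13 = 1.131 = (1 + 6.3 λ)/(1 + 2.59 λ).
Solving: λ (I_D1 V_DS2 − I_D2 V_DS1) = I_D2 − I_D1, so λ = (2.41 − 2.13) / (2.13 × 6.3 − 2.41 × 2.59) = 0.28 / 7.18 = 0.039 V⁻¹.

λ = 0.0390 V⁻¹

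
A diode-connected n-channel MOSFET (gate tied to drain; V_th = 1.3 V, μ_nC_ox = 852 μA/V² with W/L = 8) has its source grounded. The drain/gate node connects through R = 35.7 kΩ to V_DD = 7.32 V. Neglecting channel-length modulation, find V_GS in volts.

V_GS = 1.52 V

With gate tied to drain, V_GS = V_DS ≥ V_GS − V_th, so the device is in saturation.
k_n = μ_nC_ox · (W/L) = 6.816 mA/V².
KCL at the drain: ½ k_n (V_GS − V_th)² = (V_DD − V_GS)/R.
Let x = V_GS − 1.3. Then 122 x² + x − 6.02 = 0, giving x = 0.218 V (positive root), so V_GS = 1.52 V.
I_D = (V_DD − V_GS)/R = (7.32 − 1.52) / 35.7 = 0.163 mA.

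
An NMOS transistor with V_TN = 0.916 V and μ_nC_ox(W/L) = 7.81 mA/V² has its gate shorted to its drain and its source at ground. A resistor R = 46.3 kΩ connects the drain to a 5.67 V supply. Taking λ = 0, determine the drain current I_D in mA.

I_D = 0.0992 mA

With gate tied to drain, V_GS = V_DS ≥ V_GS − V_TN, so the device is in saturation.
KCL at the drain: ½ k_n (V_GS − V_TN)² = (V_DD − V_GS)/R.
Let x = V_GS − 0.916. Then 181 x² + x − 4.754 = 0, giving x = 0.159 V (positive root), so V_GS = 1.08 V.
I_D = (V_DD − V_GS)/R = (5.67 − 1.08) / 46.3 = 0.0992 mA.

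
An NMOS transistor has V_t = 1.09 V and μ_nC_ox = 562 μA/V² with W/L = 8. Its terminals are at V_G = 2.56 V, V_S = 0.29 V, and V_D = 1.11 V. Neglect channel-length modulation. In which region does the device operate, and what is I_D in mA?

Triode; I_D = 2.84 mA

V_GS = V_G − V_S = 2.56 − 0.29 = 2.27 V; V_DS = V_D − V_S = 1.11 − 0.29 = 0.82 V.
k_n = μ_nC_ox · (W/L) = 4.496 mA/V².
V_ov = V_GS − V_t = 2.27 − 1.09 = 1.18 V.
Since V_DS = 0.82 V < V_ov = 1.18 V, the device is in the triode region.
I_D = k_n [V_ov · V_DS − ½ V_DS²] = 4.496 × [1.18 × 0.82 − 0.5 × 0.82²] = 2.84 mA.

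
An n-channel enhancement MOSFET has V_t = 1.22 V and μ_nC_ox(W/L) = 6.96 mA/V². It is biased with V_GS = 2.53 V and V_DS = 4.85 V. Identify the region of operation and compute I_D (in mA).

Saturation; I_D = 5.97 mA

V_ov = V_GS − V_t = 2.53 − 1.22 = 1.31 V.
Since V_DS = 4.85 V ≥ V_ov = 1.31 V, the device is in saturation.
I_D = ½ k_n V_ov² = 0.5 × 6.96 × 1.31² = 5.97 mA.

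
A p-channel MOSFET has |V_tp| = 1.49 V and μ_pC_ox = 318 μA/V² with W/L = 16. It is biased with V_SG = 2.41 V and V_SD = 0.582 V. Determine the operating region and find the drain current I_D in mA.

k_p = μ_pC_ox · (W/L) = 5.088 mA/V².
V_ov = V_SG − |V_tp| = 2.41 − 1.49 = 0.92 V.
Since V_SD = 0.582 V < V_ov = 0.92 V, the device is in the triode region.
I_D = k_p [V_ov · V_SD − ½ V_SD²] = 5.088 × [0.92 × 0.582 − 0.5 × 0.582²] = 1.86 mA.

Triode; I_D = 1.86 mA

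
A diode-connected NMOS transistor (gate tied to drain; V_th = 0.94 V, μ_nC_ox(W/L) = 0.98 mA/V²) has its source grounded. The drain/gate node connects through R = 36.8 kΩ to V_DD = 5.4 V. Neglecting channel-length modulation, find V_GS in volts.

V_GS = 1.41 V

With gate tied to drain, V_GS = V_DS ≥ V_GS − V_th, so the device is in saturation.
KCL at the drain: ½ k_n (V_GS − V_th)² = (V_DD − V_GS)/R.
Let x = V_GS − 0.94. Then 18 x² + x − 4.46 = 0, giving x = 0.47 V (positive root), so V_GS = 1.41 V.
I_D = (V_DD − V_GS)/R = (5.4 − 1.41) / 36.8 = 0.108 mA.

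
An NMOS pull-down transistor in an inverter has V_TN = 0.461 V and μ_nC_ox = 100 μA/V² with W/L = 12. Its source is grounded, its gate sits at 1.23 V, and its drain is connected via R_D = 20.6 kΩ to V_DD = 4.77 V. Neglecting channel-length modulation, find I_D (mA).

V_GS = V_G = 1.23 V, so V_ov = 1.23 − 0.461 = 0.769 V.
k_n = μ_nC_ox · (W/L) = 1.2 mA/V².
Assume saturation: I_D = ½ k_n V_ov² = 0.5 × 1.2 × 0.769² = 0.355 mA, giving V_DS = V_DD − I_D R_D = 4.77 − 0.355 × 20.6 = -2.54 V.
But -2.54 V < V_ov = 0.769 V, so the device is actually in triode.
In triode I_D = k_n[V_ov V_DS − ½ V_DS²] and I_D = (V_DD − V_DS)/R_D. Equating: 12.4 V_DS² − 20.01 V_DS + 4.77 = 0, giving V_DS = 0.291 V (the root below V_ov).
I_D = (4.77 − 0.291) / 20.6 = 0.217 mA.

I_D = 0.217 mA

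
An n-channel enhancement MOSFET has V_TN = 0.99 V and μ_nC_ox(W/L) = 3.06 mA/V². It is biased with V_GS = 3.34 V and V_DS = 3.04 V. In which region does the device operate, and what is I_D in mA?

Saturation; I_D = 8.45 mA

V_ov = V_GS − V_TN = 3.34 − 0.99 = 2.35 V.
Since V_DS = 3.04 V ≥ V_ov = 2.35 V, the device is in saturation.
I_D = ½ k_n V_ov² = 0.5 × 3.06 × 2.35² = 8.45 mA.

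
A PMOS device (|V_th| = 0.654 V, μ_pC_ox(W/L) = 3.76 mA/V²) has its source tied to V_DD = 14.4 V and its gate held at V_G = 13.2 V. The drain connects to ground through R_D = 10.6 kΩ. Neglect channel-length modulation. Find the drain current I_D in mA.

V_SG = V_DD − V_G = 14.4 − 13.2 = 1.2 V, so V_ov = 1.2 − 0.654 = 0.546 V.
Assume saturation: I_D = ½ k_p V_ov² = 0.5 × 3.76 × 0.546² = 0.56 mA, giving V_SD = V_DD − I_D R_D = 14.4 − 0.56 × 10.6 = 8.46 V.
V_SD = 8.46 V ≥ V_ov = 0.546 V, confirming saturation.

I_D = 0.560 mA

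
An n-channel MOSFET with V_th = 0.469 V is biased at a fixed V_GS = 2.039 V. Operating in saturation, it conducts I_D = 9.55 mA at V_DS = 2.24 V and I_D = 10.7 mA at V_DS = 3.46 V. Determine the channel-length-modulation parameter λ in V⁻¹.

λ = 0.127 V⁻¹

With V_GS fixed, I_D ∝ (1 + λ V_DS) in saturation, so I_D2/I_D1 = (1 + λ V_DS2)/(1 + λ V_DS1).
10.7/9.55 = 1.12 = (1 + 3.46 λ)/(1 + 2.24 λ).
Solving: λ (I_D1 V_DS2 − I_D2 V_DS1) = I_D2 − I_D1, so λ = (10.7 − 9.55) / (9.55 × 3.46 − 10.7 × 2.24) = 1.15 / 9.07 = 0.127 V⁻¹.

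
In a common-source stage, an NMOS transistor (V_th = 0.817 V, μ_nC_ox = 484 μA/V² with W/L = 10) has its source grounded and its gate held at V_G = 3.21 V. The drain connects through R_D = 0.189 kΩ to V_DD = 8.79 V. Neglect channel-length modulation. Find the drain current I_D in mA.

V_GS = V_G = 3.21 V, so V_ov = 3.21 − 0.817 = 2.39 V.
k_n = μ_nC_ox · (W/L) = 4.84 mA/V².
Assume saturation: I_D = ½ k_n V_ov² = 0.5 × 4.84 × 2.39² = 13.9 mA, giving V_DS = V_DD − I_D R_D = 8.79 − 13.9 × 0.189 = 6.17 V.
V_DS = 6.17 V ≥ V_ov = 2.39 V, confirming saturation.

I_D = 13.9 mA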